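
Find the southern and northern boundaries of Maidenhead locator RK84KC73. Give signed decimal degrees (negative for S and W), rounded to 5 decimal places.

14.09583, 14.10000

Field R=17, K=10: +17·20° lon, +10·10° lat → SW at lon 160°, lat 10°.
Square 8, 4: +8·2° lon, +4·1° lat → SW at lon 176°, lat 14°.
Subsquare k=10, c=2: +10·0.0833333° lon, +2·0.0416667° lat → SW at lon 176.833°, lat 14.0833°.
Extended square 7, 3: +7·0.00833333° lon, +3·0.00416667° lat → SW at lon 176.892°, lat 14.0958°.
Cell spans 0.00833333° lon × 0.00416667° lat.
south 14.09583, north 14.10000.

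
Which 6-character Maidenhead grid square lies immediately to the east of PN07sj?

PN07tj

Longitude subsquare s = 18; +1 → 19 = t.
The latitude characters are unchanged.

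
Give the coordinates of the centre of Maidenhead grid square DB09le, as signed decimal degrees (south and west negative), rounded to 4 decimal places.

-70.8125, -119.0417

Field D=3, B=1: +3·20° lon, +1·10° lat → SW at lon -120°, lat -80°.
Square 0, 9: +0·2° lon, +9·1° lat → SW at lon -120°, lat -71°.
Subsquare l=11, e=4: +11·0.0833333° lon, +4·0.0416667° lat → SW at lon -119.083°, lat -70.8333°.
Cell spans 0.0833333° lon × 0.0416667° lat. Centre is SW corner plus half of each.
latitude -70.8125, longitude -119.0417.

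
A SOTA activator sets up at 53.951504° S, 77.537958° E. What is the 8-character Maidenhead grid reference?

Offset from 180°W / 90°S: lon 257.53796°, lat 36.04850°.
Field (20°×10°, letters A–R): 257.53796/20 → 12 → M, 36.04850/10 → 3 → D; chars MD.
Square (2°×1°, digits 0–9): 17.53796/2 → 8, 6.04850/1 → 6; chars 86.
Subsquare (5′×2.5′, letters a–x): 1.53796/0.0833333 → 18 → s, 0.04850/0.0416667 → 1 → b; chars sb.
Extended square (30″×15″, digits 0–9): 0.03796/0.00833333 → 4, 0.00683/0.00416667 → 1; chars 41.

MD86sb41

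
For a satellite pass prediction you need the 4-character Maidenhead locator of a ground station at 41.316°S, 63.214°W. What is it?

FE88

Add 180° to longitude and 90° to latitude: 116.79, 48.68.
Field: lon ⌊116.79/20⌋ = 5 → F; lat ⌊48.68/10⌋ = 4 → E.
Square: lon ⌊16.79/2⌋ = 8; lat ⌊8.68/1⌋ = 8.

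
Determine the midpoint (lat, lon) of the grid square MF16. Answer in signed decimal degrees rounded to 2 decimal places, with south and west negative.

-33.50, 63.00

Field M=12, F=5: +12·20° lon, +5·10° lat → SW at lon 60°, lat -40°.
Square 1, 6: +1·2° lon, +6·1° lat → SW at lon 62°, lat -34°.
Cell spans 2° lon × 1° lat. Centre is SW corner plus half of each.
latitude -33.50, longitude 63.00.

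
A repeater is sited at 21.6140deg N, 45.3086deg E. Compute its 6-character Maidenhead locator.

Shift to the Maidenhead origin (180°W, 90°S): lon 225.3086, lat 111.6140.
Field: 225.3086/20 → 11 → L, 111.6140/10 → 11 → L; chars LL.
Square: 5.3086/2 → 2, 1.6140/1 → 1; chars 21.
Subsquare: 1.3086/0.0833333 → 15 → p, 0.6140/0.0416667 → 14 → o; chars po.

LL21po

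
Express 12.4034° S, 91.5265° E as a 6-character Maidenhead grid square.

NH57so

Shift to the Maidenhead origin (180°W, 90°S): lon 271.5265, lat 77.5966.
Field (20°×10°, letters A–R): 271.5265/20 → 13 → N, 77.5966/10 → 7 → H; chars NH.
Square (2°×1°, digits 0–9): 11.5265/2 → 5, 7.5966/1 → 7; chars 57.
Subsquare (5′×2.5′, letters a–x): 1.5265/0.0833333 → 18 → s, 0.5966/0.0416667 → 14 → o; chars so.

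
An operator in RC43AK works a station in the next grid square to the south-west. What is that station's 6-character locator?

RC33xj

Longitude subsquare a = 0; −1 → -1, wraps to 23 = x, carry into square.
Longitude square 4; −1 → 3.
Latitude subsquare k = 10; −1 → 9 = j.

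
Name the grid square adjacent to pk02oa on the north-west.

PK02nb

Longitude subsquare o = 14; −1 → 13 = n.
Latitude subsquare a = 0; +1 → 1 = b.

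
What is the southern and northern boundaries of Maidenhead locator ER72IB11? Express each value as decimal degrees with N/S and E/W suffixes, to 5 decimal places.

82.04583° N, 82.05000° N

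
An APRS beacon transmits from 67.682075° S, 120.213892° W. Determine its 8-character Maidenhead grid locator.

CC92vh46

Offset from 180°W / 90°S: lon 59.78611°, lat 22.31793°.
Field: 59.78611/20 → 2 → C, 22.31793/10 → 2 → C; chars CC.
Square: 19.78611/2 → 9, 2.31793/1 → 2; chars 92.
Subsquare: 1.78611/0.0833333 → 21 → v, 0.31793/0.0416667 → 7 → h; chars vh.
Extended square: 0.03611/0.00833333 → 4, 0.02626/0.00416667 → 6; chars 46.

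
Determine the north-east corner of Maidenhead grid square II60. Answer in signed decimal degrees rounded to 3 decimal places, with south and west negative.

-9.000, -6.000

Field I=8, I=8: +8·20° lon, +8·10° lat → SW at lon -20°, lat -10°.
Square 6, 0: +6·2° lon, +0·1° lat → SW at lon -8°, lat -10°.
Cell spans 2° lon × 1° lat. NE corner is SW corner plus one full cell.
latitude -9.000, longitude -6.000.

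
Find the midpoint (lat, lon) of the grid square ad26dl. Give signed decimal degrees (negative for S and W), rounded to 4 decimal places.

-53.5208, -175.7083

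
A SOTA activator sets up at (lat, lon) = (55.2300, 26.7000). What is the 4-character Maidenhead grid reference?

Offset from 180°W / 90°S: lon 206.70°, lat 145.23°.
Field (20°×10°, letters A–R): 206.70/20 → 10 → K, 145.23/10 → 14 → O; chars KO.
Square (2°×1°, digits 0–9): 6.70/2 → 3, 5.23/1 → 5; chars 35.

KO35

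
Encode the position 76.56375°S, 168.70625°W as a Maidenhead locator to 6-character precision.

Offset from 180°W / 90°S: lon 11.2937°, lat 13.4363°.
Field (20°×10°, letters A–R): lon ⌊11.2937/20⌋ = 0 → A; lat ⌊13.4363/10⌋ = 1 → B.
Square (2°×1°, digits 0–9): lon ⌊11.2937/2⌋ = 5; lat ⌊3.4363/1⌋ = 3.
Subsquare (5′×2.5′, letters a–x): lon ⌊1.2937/0.0833333⌋ = 15 → p; lat ⌊0.4363/0.0416667⌋ = 10 → k.

AB53pk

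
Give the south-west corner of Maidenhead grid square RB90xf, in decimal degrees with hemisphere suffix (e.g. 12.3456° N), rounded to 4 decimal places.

Field R=17, B=1: +17·20° lon, +1·10° lat → SW at lon 160°, lat -80°.
Square 9, 0: +9·2° lon, +0·1° lat → SW at lon 178°, lat -80°.
Subsquare x=23, f=5: +23·0.0833333° lon, +5·0.0416667° lat → SW at lon 179.917°, lat -79.7917°.
latitude 79.7917° S, longitude 179.9167° E.

79.7917° S, 179.9167° E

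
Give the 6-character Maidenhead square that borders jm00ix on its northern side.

JM01ia

Latitude subsquare x = 23; +1 → 24, wraps to 0 = a, carry into square.
Latitude square 0; +1 → 1.
The longitude characters are unchanged.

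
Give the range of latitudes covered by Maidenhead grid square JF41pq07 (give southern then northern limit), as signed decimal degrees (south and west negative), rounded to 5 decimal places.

Field J=9, F=5: +9·20° lon, +5·10° lat → SW at lon 0°, lat -40°.
Square 4, 1: +4·2° lon, +1·1° lat → SW at lon 8°, lat -39°.
Subsquare p=15, q=16: +15·0.0833333° lon, +16·0.0416667° lat → SW at lon 9.25°, lat -38.3333°.
Extended square 0, 7: +0·0.00833333° lon, +7·0.00416667° lat → SW at lon 9.25°, lat -38.3042°.
Cell spans 0.00833333° lon × 0.00416667° lat.
south -38.30417, north -38.30000.

-38.30417, -38.30000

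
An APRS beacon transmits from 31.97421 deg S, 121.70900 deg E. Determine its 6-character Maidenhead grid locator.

PF08ua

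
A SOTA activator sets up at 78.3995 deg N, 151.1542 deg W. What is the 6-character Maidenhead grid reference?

BQ48kj

Offset from 180°W / 90°S: lon 28.8458°, lat 168.3995°.
Field: lon ⌊28.8458/20⌋ = 1 → B; lat ⌊168.3995/10⌋ = 16 → Q.
Square: lon ⌊8.8458/2⌋ = 4; lat ⌊8.3995/1⌋ = 8.
Subsquare: lon ⌊0.8458/0.0833333⌋ = 10 → k; lat ⌊0.3995/0.0416667⌋ = 9 → j.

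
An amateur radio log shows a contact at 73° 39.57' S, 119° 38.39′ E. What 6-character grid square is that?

Add 180° to longitude and 90° to latitude: 299.6398, 16.3405.
Field: lon ⌊299.6398/20⌋ = 14 → O; lat ⌊16.3405/10⌋ = 1 → B.
Square: lon ⌊19.6398/2⌋ = 9; lat ⌊6.3405/1⌋ = 6.
Subsquare: lon ⌊1.6398/0.0833333⌋ = 19 → t; lat ⌊0.3405/0.0416667⌋ = 8 → i.

OB96ti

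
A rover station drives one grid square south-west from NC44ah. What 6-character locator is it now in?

NC34xg

Longitude subsquare a = 0; −1 → -1, wraps to 23 = x, carry into square.
Longitude square 4; −1 → 3.
Latitude subsquare h = 7; −1 → 6 = g.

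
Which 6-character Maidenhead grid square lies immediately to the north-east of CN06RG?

Longitude subsquare r = 17; +1 → 18 = s.
Latitude subsquare g = 6; +1 → 7 = h.

CN06sh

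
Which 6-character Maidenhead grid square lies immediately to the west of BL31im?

BL31hm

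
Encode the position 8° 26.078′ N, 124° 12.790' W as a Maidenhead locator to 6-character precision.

Add 180° to longitude and 90° to latitude: 55.7868, 98.4346.
Field: 55.7868/20 → 2 → C, 98.4346/10 → 9 → J; chars CJ.
Square: 15.7868/2 → 7, 8.4346/1 → 8; chars 78.
Subsquare: 1.7868/0.0833333 → 21 → v, 0.4346/0.0416667 → 10 → k; chars vk.

CJ78vk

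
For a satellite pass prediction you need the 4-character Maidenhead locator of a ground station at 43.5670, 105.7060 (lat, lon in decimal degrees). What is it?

ON23

Shift to the Maidenhead origin (180°W, 90°S): lon 285.71, lat 133.57.
Field: 285.71/20 → 14 → O, 133.57/10 → 13 → N; chars ON.
Square: 5.71/2 → 2, 3.57/1 → 3; chars 23.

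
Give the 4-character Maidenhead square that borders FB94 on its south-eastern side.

GB03

Longitude square 9; +1 → 10, wraps to 0, carry into field.
Longitude field F = 5; +1 → 6 = G.
Latitude square 4; −1 → 3.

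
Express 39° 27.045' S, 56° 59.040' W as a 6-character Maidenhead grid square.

Add 180° to longitude and 90° to latitude: 123.0160, 50.5493.
Field (20°×10°, letters A–R): 123.0160/20 → 6 → G, 50.5493/10 → 5 → F; chars GF.
Square (2°×1°, digits 0–9): 3.0160/2 → 1, 0.5493/1 → 0; chars 10.
Subsquare (5′×2.5′, letters a–x): 1.0160/0.0833333 → 12 → m, 0.5493/0.0416667 → 13 → n; chars mn.

GF10mn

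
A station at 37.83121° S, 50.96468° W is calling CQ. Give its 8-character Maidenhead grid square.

Add 180° to longitude and 90° to latitude: 129.03532, 52.16879.
Field (20°×10°, letters A–R): lon ⌊129.03532/20⌋ = 6 → G; lat ⌊52.16879/10⌋ = 5 → F.
Square (2°×1°, digits 0–9): lon ⌊9.03532/2⌋ = 4; lat ⌊2.16879/1⌋ = 2.
Subsquare (5′×2.5′, letters a–x): lon ⌊1.03532/0.0833333⌋ = 12 → m; lat ⌊0.16879/0.0416667⌋ = 4 → e.
Extended square (30″×15″, digits 0–9): lon ⌊0.03532/0.00833333⌋ = 4; lat ⌊0.00212/0.00416667⌋ = 0.

GF42me40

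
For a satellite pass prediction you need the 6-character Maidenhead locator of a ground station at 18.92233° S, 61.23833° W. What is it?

FH91jb

Add 180° to longitude and 90° to latitude: 118.7617, 71.0777.
Field: lon ⌊118.7617/20⌋ = 5 → F; lat ⌊71.0777/10⌋ = 7 → H.
Square: lon ⌊18.7617/2⌋ = 9; lat ⌊1.0777/1⌋ = 1.
Subsquare: lon ⌊0.7617/0.0833333⌋ = 9 → j; lat ⌊0.0777/0.0416667⌋ = 1 → b.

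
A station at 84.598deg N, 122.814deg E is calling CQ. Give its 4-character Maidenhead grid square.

Offset from 180°W / 90°S: lon 302.81°, lat 174.60°.
Field: 302.81/20 → 15 → P, 174.60/10 → 17 → R; chars PR.
Square: 2.81/2 → 1, 4.60/1 → 4; chars 14.

PR14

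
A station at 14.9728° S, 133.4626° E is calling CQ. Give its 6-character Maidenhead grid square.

PH65ra

Shift to the Maidenhead origin (180°W, 90°S): lon 313.4626, lat 75.0272.
Field: 313.4626/20 → 15 → P, 75.0272/10 → 7 → H; chars PH.
Square: 13.4626/2 → 6, 5.0272/1 → 5; chars 65.
Subsquare: 1.4626/0.0833333 → 17 → r, 0.0272/0.0416667 → 0 → a; chars ra.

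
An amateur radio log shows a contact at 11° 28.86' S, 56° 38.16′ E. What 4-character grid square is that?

LH88

Add 180° to longitude and 90° to latitude: 236.64, 78.52.
Field: lon ⌊236.64/20⌋ = 11 → L; lat ⌊78.52/10⌋ = 7 → H.
Square: lon ⌊16.64/2⌋ = 8; lat ⌊8.52/1⌋ = 8.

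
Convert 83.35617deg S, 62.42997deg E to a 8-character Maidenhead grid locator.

Shift to the Maidenhead origin (180°W, 90°S): lon 242.42997, lat 6.64383.
Field: lon ⌊242.42997/20⌋ = 12 → M; lat ⌊6.64383/10⌋ = 0 → A.
Square: lon ⌊2.42997/2⌋ = 1; lat ⌊6.64383/1⌋ = 6.
Subsquare: lon ⌊0.42997/0.0833333⌋ = 5 → f; lat ⌊0.64383/0.0416667⌋ = 15 → p.
Extended square: lon ⌊0.01330/0.00833333⌋ = 1; lat ⌊0.01883/0.00416667⌋ = 4.

MA16fp14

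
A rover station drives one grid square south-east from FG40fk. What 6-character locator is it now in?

Longitude subsquare f = 5; +1 → 6 = g.
Latitude subsquare k = 10; −1 → 9 = j.

FG40gj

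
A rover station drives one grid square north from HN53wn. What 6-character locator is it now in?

Latitude subsquare n = 13; +1 → 14 = o.
The longitude characters are unchanged.

HN53wo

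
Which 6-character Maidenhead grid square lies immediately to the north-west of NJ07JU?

Longitude subsquare j = 9; −1 → 8 = i.
Latitude subsquare u = 20; +1 → 21 = v.

NJ07iv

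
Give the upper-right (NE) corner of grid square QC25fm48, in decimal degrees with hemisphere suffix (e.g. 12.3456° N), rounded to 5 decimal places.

Field Q=16, C=2: +16·20° lon, +2·10° lat → SW at lon 140°, lat -70°.
Square 2, 5: +2·2° lon, +5·1° lat → SW at lon 144°, lat -65°.
Subsquare f=5, m=12: +5·0.0833333° lon, +12·0.0416667° lat → SW at lon 144.417°, lat -64.5°.
Extended square 4, 8: +4·0.00833333° lon, +8·0.00416667° lat → SW at lon 144.45°, lat -64.4667°.
Cell spans 0.00833333° lon × 0.00416667° lat. NE corner is SW corner plus one full cell.
latitude 64.46250° S, longitude 144.45833° E.

64.46250° S, 144.45833° E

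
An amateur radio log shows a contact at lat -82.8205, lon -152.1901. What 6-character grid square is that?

Offset from 180°W / 90°S: lon 27.8099°, lat 7.1795°.
Field (20°×10°, letters A–R): 27.8099/20 → 1 → B, 7.1795/10 → 0 → A; chars BA.
Square (2°×1°, digits 0–9): 7.8099/2 → 3, 7.1795/1 → 7; chars 37.
Subsquare (5′×2.5′, letters a–x): 1.8099/0.0833333 → 21 → v, 0.1795/0.0416667 → 4 → e; chars ve.

BA37ve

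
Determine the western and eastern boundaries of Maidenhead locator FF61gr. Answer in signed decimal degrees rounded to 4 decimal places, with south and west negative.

-67.5000, -67.4167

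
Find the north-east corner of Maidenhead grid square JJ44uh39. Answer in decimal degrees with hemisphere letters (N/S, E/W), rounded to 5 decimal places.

4.33333° N, 9.70000° E

Field J=9, J=9: +9·20° lon, +9·10° lat → SW at lon 0°, lat 0°.
Square 4, 4: +4·2° lon, +4·1° lat → SW at lon 8°, lat 4°.
Subsquare u=20, h=7: +20·0.0833333° lon, +7·0.0416667° lat → SW at lon 9.66667°, lat 4.29167°.
Extended square 3, 9: +3·0.00833333° lon, +9·0.00416667° lat → SW at lon 9.69167°, lat 4.32917°.
Cell spans 0.00833333° lon × 0.00416667° lat. NE corner is SW corner plus one full cell.
latitude 4.33333° N, longitude 9.70000° E.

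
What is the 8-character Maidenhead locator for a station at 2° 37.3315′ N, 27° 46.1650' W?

HJ62co79

Shift to the Maidenhead origin (180°W, 90°S): lon 152.23058, lat 92.62219.
Field: 152.23058/20 → 7 → H, 92.62219/10 → 9 → J; chars HJ.
Square: 12.23058/2 → 6, 2.62219/1 → 2; chars 62.
Subsquare: 0.23058/0.0833333 → 2 → c, 0.62219/0.0416667 → 14 → o; chars co.
Extended square: 0.06392/0.00833333 → 7, 0.03886/0.00416667 → 9; chars 79.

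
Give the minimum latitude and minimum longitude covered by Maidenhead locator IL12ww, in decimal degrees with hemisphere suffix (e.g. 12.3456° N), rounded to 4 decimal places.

Field I=8, L=11: +8·20° lon, +11·10° lat → SW at lon -20°, lat 20°.
Square 1, 2: +1·2° lon, +2·1° lat → SW at lon -18°, lat 22°.
Subsquare w=22, w=22: +22·0.0833333° lon, +22·0.0416667° lat → SW at lon -16.1667°, lat 22.9167°.
latitude 22.9167° N, longitude 16.1667° W.

22.9167° N, 16.1667° W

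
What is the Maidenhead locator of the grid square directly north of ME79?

MF70

Latitude square 9; +1 → 10, wraps to 0, carry into field.
Latitude field E = 4; +1 → 5 = F.
The longitude characters are unchanged.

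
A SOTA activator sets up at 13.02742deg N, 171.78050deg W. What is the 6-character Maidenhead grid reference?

AK43ca

Add 180° to longitude and 90° to latitude: 8.2195, 103.0274.
Field: lon ⌊8.2195/20⌋ = 0 → A; lat ⌊103.0274/10⌋ = 10 → K.
Square: lon ⌊8.2195/2⌋ = 4; lat ⌊3.0274/1⌋ = 3.
Subsquare: lon ⌊0.2195/0.0833333⌋ = 2 → c; lat ⌊0.0274/0.0416667⌋ = 0 → a.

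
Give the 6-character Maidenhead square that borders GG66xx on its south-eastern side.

Longitude subsquare x = 23; +1 → 24, wraps to 0 = a, carry into square.
Longitude square 6; +1 → 7.
Latitude subsquare x = 23; −1 → 22 = w.

GG76aw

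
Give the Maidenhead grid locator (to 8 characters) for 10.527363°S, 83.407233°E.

NH19ql83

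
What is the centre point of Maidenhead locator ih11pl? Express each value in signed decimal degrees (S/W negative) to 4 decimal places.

-18.5208, -16.7083

Field I=8, H=7: +8·20° lon, +7·10° lat → SW at lon -20°, lat -20°.
Square 1, 1: +1·2° lon, +1·1° lat → SW at lon -18°, lat -19°.
Subsquare p=15, l=11: +15·0.0833333° lon, +11·0.0416667° lat → SW at lon -16.75°, lat -18.5417°.
Cell spans 0.0833333° lon × 0.0416667° lat. Centre is SW corner plus half of each.
latitude -18.5208, longitude -16.7083.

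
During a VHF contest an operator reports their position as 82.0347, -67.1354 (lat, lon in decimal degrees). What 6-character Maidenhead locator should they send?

FR62ka

Offset from 180°W / 90°S: lon 112.8646°, lat 172.0347°.
Field (20°×10°, letters A–R): lon ⌊112.8646/20⌋ = 5 → F; lat ⌊172.0347/10⌋ = 17 → R.
Square (2°×1°, digits 0–9): lon ⌊12.8646/2⌋ = 6; lat ⌊2.0347/1⌋ = 2.
Subsquare (5′×2.5′, letters a–x): lon ⌊0.8646/0.0833333⌋ = 10 → k; lat ⌊0.0347/0.0416667⌋ = 0 → a.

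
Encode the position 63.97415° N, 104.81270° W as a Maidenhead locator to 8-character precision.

DP73ox23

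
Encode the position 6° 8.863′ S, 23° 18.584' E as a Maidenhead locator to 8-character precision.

KI13pu74

Shift to the Maidenhead origin (180°W, 90°S): lon 203.30973, lat 83.85228.
Field (20°×10°, letters A–R): lon ⌊203.30973/20⌋ = 10 → K; lat ⌊83.85228/10⌋ = 8 → I.
Square (2°×1°, digits 0–9): lon ⌊3.30973/2⌋ = 1; lat ⌊3.85228/1⌋ = 3.
Subsquare (5′×2.5′, letters a–x): lon ⌊1.30973/0.0833333⌋ = 15 → p; lat ⌊0.85228/0.0416667⌋ = 20 → u.
Extended square (30″×15″, digits 0–9): lon ⌊0.05973/0.00833333⌋ = 7; lat ⌊0.01895/0.00416667⌋ = 4.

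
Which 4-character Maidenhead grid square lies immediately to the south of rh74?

Latitude square 4; −1 → 3.
The longitude characters are unchanged.

RH73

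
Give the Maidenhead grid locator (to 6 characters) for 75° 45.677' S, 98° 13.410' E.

NB94cf

Shift to the Maidenhead origin (180°W, 90°S): lon 278.2235, lat 14.2387.
Field (20°×10°, letters A–R): lon ⌊278.2235/20⌋ = 13 → N; lat ⌊14.2387/10⌋ = 1 → B.
Square (2°×1°, digits 0–9): lon ⌊18.2235/2⌋ = 9; lat ⌊4.2387/1⌋ = 4.
Subsquare (5′×2.5′, letters a–x): lon ⌊0.2235/0.0833333⌋ = 2 → c; lat ⌊0.2387/0.0416667⌋ = 5 → f.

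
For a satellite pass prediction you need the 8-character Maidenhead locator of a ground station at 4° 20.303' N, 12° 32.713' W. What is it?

IJ34ri41

Offset from 180°W / 90°S: lon 167.45478°, lat 94.33838°.
Field: 167.45478/20 → 8 → I, 94.33838/10 → 9 → J; chars IJ.
Square: 7.45478/2 → 3, 4.33838/1 → 4; chars 34.
Subsquare: 1.45478/0.0833333 → 17 → r, 0.33838/0.0416667 → 8 → i; chars ri.
Extended square: 0.03812/0.00833333 → 4, 0.00505/0.00416667 → 1; chars 41.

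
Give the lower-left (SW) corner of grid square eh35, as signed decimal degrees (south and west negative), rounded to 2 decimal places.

Field E=4, H=7: +4·20° lon, +7·10° lat → SW at lon -100°, lat -20°.
Square 3, 5: +3·2° lon, +5·1° lat → SW at lon -94°, lat -15°.
latitude -15.00, longitude -94.00.

-15.00, -94.00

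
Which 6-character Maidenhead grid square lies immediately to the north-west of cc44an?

Longitude subsquare a = 0; −1 → -1, wraps to 23 = x, carry into square.
Longitude square 4; −1 → 3.
Latitude subsquare n = 13; +1 → 14 = o.

CC34xo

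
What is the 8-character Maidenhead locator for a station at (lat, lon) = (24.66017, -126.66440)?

Offset from 180°W / 90°S: lon 53.33560°, lat 114.66017°.
Field: 53.33560/20 → 2 → C, 114.66017/10 → 11 → L; chars CL.
Square: 13.33560/2 → 6, 4.66017/1 → 4; chars 64.
Subsquare: 1.33560/0.0833333 → 16 → q, 0.66017/0.0416667 → 15 → p; chars qp.
Extended square: 0.00227/0.00833333 → 0, 0.03517/0.00416667 → 8; chars 08.

CL64qp08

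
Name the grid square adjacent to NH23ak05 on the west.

NH13xk95

Longitude extended square 0; −1 → -1, wraps to 9, carry into subsquare.
Longitude subsquare a = 0; −1 → -1, wraps to 23 = x, carry into square.
Longitude square 2; −1 → 1.
The latitude characters are unchanged.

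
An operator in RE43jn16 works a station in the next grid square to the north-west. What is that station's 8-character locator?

Longitude extended square 1; −1 → 0.
Latitude extended square 6; +1 → 7.

RE43jn07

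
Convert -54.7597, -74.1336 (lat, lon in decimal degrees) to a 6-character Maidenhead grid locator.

FD25wf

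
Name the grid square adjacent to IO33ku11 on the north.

IO33ku12

Latitude extended square 1; +1 → 2.
The longitude characters are unchanged.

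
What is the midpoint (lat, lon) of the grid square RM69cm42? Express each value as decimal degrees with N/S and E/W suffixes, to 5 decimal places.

39.51042° N, 172.20417° E

Field R=17, M=12: +17·20° lon, +12·10° lat → SW at lon 160°, lat 30°.
Square 6, 9: +6·2° lon, +9·1° lat → SW at lon 172°, lat 39°.
Subsquare c=2, m=12: +2·0.0833333° lon, +12·0.0416667° lat → SW at lon 172.167°, lat 39.5°.
Extended square 4, 2: +4·0.00833333° lon, +2·0.00416667° lat → SW at lon 172.2°, lat 39.5083°.
Cell spans 0.00833333° lon × 0.00416667° lat. Centre is SW corner plus half of each.
latitude 39.51042° N, longitude 172.20417° E.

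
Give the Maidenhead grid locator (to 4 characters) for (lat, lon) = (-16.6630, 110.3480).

OH53

Shift to the Maidenhead origin (180°W, 90°S): lon 290.35, lat 73.34.
Field: lon ⌊290.35/20⌋ = 14 → O; lat ⌊73.34/10⌋ = 7 → H.
Square: lon ⌊10.35/2⌋ = 5; lat ⌊3.34/1⌋ = 3.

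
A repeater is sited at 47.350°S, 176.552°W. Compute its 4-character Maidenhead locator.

Shift to the Maidenhead origin (180°W, 90°S): lon 3.45, lat 42.65.
Field: 3.45/20 → 0 → A, 42.65/10 → 4 → E; chars AE.
Square: 3.45/2 → 1, 2.65/1 → 2; chars 12.

AE12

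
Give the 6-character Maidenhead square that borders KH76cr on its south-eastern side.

KH76dq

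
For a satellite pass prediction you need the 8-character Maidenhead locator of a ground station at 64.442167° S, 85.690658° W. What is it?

EC75dn73

Add 180° to longitude and 90° to latitude: 94.30934, 25.55783.
Field: lon ⌊94.30934/20⌋ = 4 → E; lat ⌊25.55783/10⌋ = 2 → C.
Square: lon ⌊14.30934/2⌋ = 7; lat ⌊5.55783/1⌋ = 5.
Subsquare: lon ⌊0.30934/0.0833333⌋ = 3 → d; lat ⌊0.55783/0.0416667⌋ = 13 → n.
Extended square: lon ⌊0.05934/0.00833333⌋ = 7; lat ⌊0.01617/0.00416667⌋ = 3.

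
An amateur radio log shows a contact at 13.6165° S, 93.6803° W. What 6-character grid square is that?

Shift to the Maidenhead origin (180°W, 90°S): lon 86.3197, lat 76.3835.
Field (20°×10°, letters A–R): lon ⌊86.3197/20⌋ = 4 → E; lat ⌊76.3835/10⌋ = 7 → H.
Square (2°×1°, digits 0–9): lon ⌊6.3197/2⌋ = 3; lat ⌊6.3835/1⌋ = 6.
Subsquare (5′×2.5′, letters a–x): lon ⌊0.3197/0.0833333⌋ = 3 → d; lat ⌊0.3835/0.0416667⌋ = 9 → j.

EH36dj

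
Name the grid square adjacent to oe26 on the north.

OE27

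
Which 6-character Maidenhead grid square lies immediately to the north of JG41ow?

JG41ox

Latitude subsquare w = 22; +1 → 23 = x.
The longitude characters are unchanged.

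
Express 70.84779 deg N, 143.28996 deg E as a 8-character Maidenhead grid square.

Shift to the Maidenhead origin (180°W, 90°S): lon 323.28996, lat 160.84779.
Field (20°×10°, letters A–R): lon ⌊323.28996/20⌋ = 16 → Q; lat ⌊160.84779/10⌋ = 16 → Q.
Square (2°×1°, digits 0–9): lon ⌊3.28996/2⌋ = 1; lat ⌊0.84779/1⌋ = 0.
Subsquare (5′×2.5′, letters a–x): lon ⌊1.28996/0.0833333⌋ = 15 → p; lat ⌊0.84779/0.0416667⌋ = 20 → u.
Extended square (30″×15″, digits 0–9): lon ⌊0.03996/0.00833333⌋ = 4; lat ⌊0.01446/0.00416667⌋ = 3.

QQ10pu43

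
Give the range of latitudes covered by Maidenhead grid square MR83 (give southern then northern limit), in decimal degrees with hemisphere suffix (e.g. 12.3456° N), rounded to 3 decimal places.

83.000° N, 84.000° N

Field M=12, R=17: +12·20° lon, +17·10° lat → SW at lon 60°, lat 80°.
Square 8, 3: +8·2° lon, +3·1° lat → SW at lon 76°, lat 83°.
Cell spans 2° lon × 1° lat.
south 83.000° N, north 84.000° N.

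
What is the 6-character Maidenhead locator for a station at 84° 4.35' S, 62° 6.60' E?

MA15bw

Add 180° to longitude and 90° to latitude: 242.1100, 5.9275.
Field: lon ⌊242.1100/20⌋ = 12 → M; lat ⌊5.9275/10⌋ = 0 → A.
Square: lon ⌊2.1100/2⌋ = 1; lat ⌊5.9275/1⌋ = 5.
Subsquare: lon ⌊0.1100/0.0833333⌋ = 1 → b; lat ⌊0.9275/0.0416667⌋ = 22 → w.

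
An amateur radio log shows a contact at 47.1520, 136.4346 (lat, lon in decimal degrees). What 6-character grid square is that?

Offset from 180°W / 90°S: lon 316.4346°, lat 137.1520°.
Field: 316.4346/20 → 15 → P, 137.1520/10 → 13 → N; chars PN.
Square: 16.4346/2 → 8, 7.1520/1 → 7; chars 87.
Subsquare: 0.4346/0.0833333 → 5 → f, 0.1520/0.0416667 → 3 → d; chars fd.

PN87fd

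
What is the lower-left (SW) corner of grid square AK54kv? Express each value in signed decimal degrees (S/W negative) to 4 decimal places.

14.8750, -169.1667

Field A=0, K=10: +0·20° lon, +10·10° lat → SW at lon -180°, lat 10°.
Square 5, 4: +5·2° lon, +4·1° lat → SW at lon -170°, lat 14°.
Subsquare k=10, v=21: +10·0.0833333° lon, +21·0.0416667° lat → SW at lon -169.167°, lat 14.875°.
latitude 14.8750, longitude -169.1667.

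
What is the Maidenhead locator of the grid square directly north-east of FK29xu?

FK39av

Longitude subsquare x = 23; +1 → 24, wraps to 0 = a, carry into square.
Longitude square 2; +1 → 3.
Latitude subsquare u = 20; +1 → 21 = v.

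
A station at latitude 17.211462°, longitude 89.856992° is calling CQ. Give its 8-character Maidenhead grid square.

NK47wf20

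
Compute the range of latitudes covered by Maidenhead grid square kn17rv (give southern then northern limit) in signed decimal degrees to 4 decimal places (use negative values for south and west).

47.8750, 47.9167

Field K=10, N=13: +10·20° lon, +13·10° lat → SW at lon 20°, lat 40°.
Square 1, 7: +1·2° lon, +7·1° lat → SW at lon 22°, lat 47°.
Subsquare r=17, v=21: +17·0.0833333° lon, +21·0.0416667° lat → SW at lon 23.4167°, lat 47.875°.
Cell spans 0.0833333° lon × 0.0416667° lat.
south 47.8750, north 47.9167.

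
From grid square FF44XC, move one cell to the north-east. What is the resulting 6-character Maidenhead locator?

FF54ad

Longitude subsquare x = 23; +1 → 24, wraps to 0 = a, carry into square.
Longitude square 4; +1 → 5.
Latitude subsquare c = 2; +1 → 3 = d.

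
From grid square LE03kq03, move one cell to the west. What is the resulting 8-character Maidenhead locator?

LE03jq93

Longitude extended square 0; −1 → -1, wraps to 9, carry into subsquare.
Longitude subsquare k = 10; −1 → 9 = j.
The latitude characters are unchanged.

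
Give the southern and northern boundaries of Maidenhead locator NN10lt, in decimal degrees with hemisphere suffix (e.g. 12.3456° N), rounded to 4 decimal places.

40.7917° N, 40.8333° N

Field N=13, N=13: +13·20° lon, +13·10° lat → SW at lon 80°, lat 40°.
Square 1, 0: +1·2° lon, +0·1° lat → SW at lon 82°, lat 40°.
Subsquare l=11, t=19: +11·0.0833333° lon, +19·0.0416667° lat → SW at lon 82.9167°, lat 40.7917°.
Cell spans 0.0833333° lon × 0.0416667° lat.
south 40.7917° N, north 40.8333° N.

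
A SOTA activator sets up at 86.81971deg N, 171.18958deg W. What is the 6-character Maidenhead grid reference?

Shift to the Maidenhead origin (180°W, 90°S): lon 8.8104, lat 176.8197.
Field: 8.8104/20 → 0 → A, 176.8197/10 → 17 → R; chars AR.
Square: 8.8104/2 → 4, 6.8197/1 → 6; chars 46.
Subsquare: 0.8104/0.0833333 → 9 → j, 0.8197/0.0416667 → 19 → t; chars jt.

AR46jt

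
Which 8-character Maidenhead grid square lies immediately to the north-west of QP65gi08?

Longitude extended square 0; −1 → -1, wraps to 9, carry into subsquare.
Longitude subsquare g = 6; −1 → 5 = f.
Latitude extended square 8; +1 → 9.

QP65fi99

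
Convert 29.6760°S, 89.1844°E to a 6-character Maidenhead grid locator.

NG40oh

Add 180° to longitude and 90° to latitude: 269.1844, 60.3240.
Field: lon ⌊269.1844/20⌋ = 13 → N; lat ⌊60.3240/10⌋ = 6 → G.
Square: lon ⌊9.1844/2⌋ = 4; lat ⌊0.3240/1⌋ = 0.
Subsquare: lon ⌊1.1844/0.0833333⌋ = 14 → o; lat ⌊0.3240/0.0416667⌋ = 7 → h.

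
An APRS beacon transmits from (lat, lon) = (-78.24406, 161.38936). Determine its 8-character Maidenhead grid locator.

RB01qs61

Shift to the Maidenhead origin (180°W, 90°S): lon 341.38936, lat 11.75594.
Field (20°×10°, letters A–R): lon ⌊341.38936/20⌋ = 17 → R; lat ⌊11.75594/10⌋ = 1 → B.
Square (2°×1°, digits 0–9): lon ⌊1.38936/2⌋ = 0; lat ⌊1.75594/1⌋ = 1.
Subsquare (5′×2.5′, letters a–x): lon ⌊1.38936/0.0833333⌋ = 16 → q; lat ⌊0.75594/0.0416667⌋ = 18 → s.
Extended square (30″×15″, digits 0–9): lon ⌊0.05603/0.00833333⌋ = 6; lat ⌊0.00594/0.00416667⌋ = 1.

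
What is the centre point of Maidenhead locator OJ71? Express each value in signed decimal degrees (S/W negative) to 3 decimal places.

Field O=14, J=9: +14·20° lon, +9·10° lat → SW at lon 100°, lat 0°.
Square 7, 1: +7·2° lon, +1·1° lat → SW at lon 114°, lat 1°.
Cell spans 2° lon × 1° lat. Centre is SW corner plus half of each.
latitude 1.500, longitude 115.000.

1.500, 115.000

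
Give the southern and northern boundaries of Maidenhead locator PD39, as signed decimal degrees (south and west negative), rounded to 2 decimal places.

-51.00, -50.00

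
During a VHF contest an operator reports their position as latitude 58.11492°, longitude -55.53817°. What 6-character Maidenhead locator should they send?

GO28fc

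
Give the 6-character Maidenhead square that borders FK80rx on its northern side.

Latitude subsquare x = 23; +1 → 24, wraps to 0 = a, carry into square.
Latitude square 0; +1 → 1.
The longitude characters are unchanged.

FK81ra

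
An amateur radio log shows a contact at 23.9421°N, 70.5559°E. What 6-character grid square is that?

ML53gw

Offset from 180°W / 90°S: lon 250.5559°, lat 113.9421°.
Field: 250.5559/20 → 12 → M, 113.9421/10 → 11 → L; chars ML.
Square: 10.5559/2 → 5, 3.9421/1 → 3; chars 53.
Subsquare: 0.5559/0.0833333 → 6 → g, 0.9421/0.0416667 → 22 → w; chars gw.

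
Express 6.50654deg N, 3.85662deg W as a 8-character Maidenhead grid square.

IJ86bm71

Shift to the Maidenhead origin (180°W, 90°S): lon 176.14338, lat 96.50654.
Field: 176.14338/20 → 8 → I, 96.50654/10 → 9 → J; chars IJ.
Square: 16.14338/2 → 8, 6.50654/1 → 6; chars 86.
Subsquare: 0.14338/0.0833333 → 1 → b, 0.50654/0.0416667 → 12 → m; chars bm.
Extended square: 0.06005/0.00833333 → 7, 0.00654/0.00416667 → 1; chars 71.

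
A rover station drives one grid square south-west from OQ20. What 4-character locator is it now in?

Longitude square 2; −1 → 1.
Latitude square 0; −1 → -1, wraps to 9, carry into field.
Latitude field Q = 16; −1 → 15 = P.

OP19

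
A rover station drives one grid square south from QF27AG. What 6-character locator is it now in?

QF27af

Latitude subsquare g = 6; −1 → 5 = f.
The longitude characters are unchanged.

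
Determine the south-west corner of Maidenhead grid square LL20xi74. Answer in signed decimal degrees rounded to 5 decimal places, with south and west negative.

20.35000, 45.97500

Field L=11, L=11: +11·20° lon, +11·10° lat → SW at lon 40°, lat 20°.
Square 2, 0: +2·2° lon, +0·1° lat → SW at lon 44°, lat 20°.
Subsquare x=23, i=8: +23·0.0833333° lon, +8·0.0416667° lat → SW at lon 45.9167°, lat 20.3333°.
Extended square 7, 4: +7·0.00833333° lon, +4·0.00416667° lat → SW at lon 45.975°, lat 20.35°.
latitude 20.35000, longitude 45.97500.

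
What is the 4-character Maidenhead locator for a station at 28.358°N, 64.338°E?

ML28

Add 180° to longitude and 90° to latitude: 244.34, 118.36.
Field: 244.34/20 → 12 → M, 118.36/10 → 11 → L; chars ML.
Square: 4.34/2 → 2, 8.36/1 → 8; chars 28.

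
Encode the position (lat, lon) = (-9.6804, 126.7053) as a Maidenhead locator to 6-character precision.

Add 180° to longitude and 90° to latitude: 306.7053, 80.3196.
Field: lon ⌊306.7053/20⌋ = 15 → P; lat ⌊80.3196/10⌋ = 8 → I.
Square: lon ⌊6.7053/2⌋ = 3; lat ⌊0.3196/1⌋ = 0.
Subsquare: lon ⌊0.7053/0.0833333⌋ = 8 → i; lat ⌊0.3196/0.0416667⌋ = 7 → h.

PI30ih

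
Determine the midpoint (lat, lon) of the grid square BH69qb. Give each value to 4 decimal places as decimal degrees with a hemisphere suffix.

Field B=1, H=7: +1·20° lon, +7·10° lat → SW at lon -160°, lat -20°.
Square 6, 9: +6·2° lon, +9·1° lat → SW at lon -148°, lat -11°.
Subsquare q=16, b=1: +16·0.0833333° lon, +1·0.0416667° lat → SW at lon -146.667°, lat -10.9583°.
Cell spans 0.0833333° lon × 0.0416667° lat. Centre is SW corner plus half of each.
latitude 10.9375° S, longitude 146.6250° W.

10.9375° S, 146.6250° W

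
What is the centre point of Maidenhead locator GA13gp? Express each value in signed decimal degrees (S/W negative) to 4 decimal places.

Field G=6, A=0: +6·20° lon, +0·10° lat → SW at lon -60°, lat -90°.
Square 1, 3: +1·2° lon, +3·1° lat → SW at lon -58°, lat -87°.
Subsquare g=6, p=15: +6·0.0833333° lon, +15·0.0416667° lat → SW at lon -57.5°, lat -86.375°.
Cell spans 0.0833333° lon × 0.0416667° lat. Centre is SW corner plus half of each.
latitude -86.3542, longitude -57.4583.

-86.3542, -57.4583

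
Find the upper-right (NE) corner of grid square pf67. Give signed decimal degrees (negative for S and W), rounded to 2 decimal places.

-32.00, 134.00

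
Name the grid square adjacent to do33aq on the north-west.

DO23xr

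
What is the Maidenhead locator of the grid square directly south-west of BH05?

Longitude square 0; −1 → -1, wraps to 9, carry into field.
Longitude field B = 1; −1 → 0 = A.
Latitude square 5; −1 → 4.

AH94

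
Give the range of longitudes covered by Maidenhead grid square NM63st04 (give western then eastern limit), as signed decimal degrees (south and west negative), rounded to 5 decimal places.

93.50000, 93.50833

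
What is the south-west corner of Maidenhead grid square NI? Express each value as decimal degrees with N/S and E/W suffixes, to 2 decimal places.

10.00° S, 80.00° E

Field N=13, I=8: +13·20° lon, +8·10° lat → SW at lon 80°, lat -10°.
latitude 10.00° S, longitude 80.00° E.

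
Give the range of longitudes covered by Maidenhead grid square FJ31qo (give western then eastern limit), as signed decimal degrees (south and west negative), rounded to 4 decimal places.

-72.6667, -72.5833

Field F=5, J=9: +5·20° lon, +9·10° lat → SW at lon -80°, lat 0°.
Square 3, 1: +3·2° lon, +1·1° lat → SW at lon -74°, lat 1°.
Subsquare q=16, o=14: +16·0.0833333° lon, +14·0.0416667° lat → SW at lon -72.6667°, lat 1.58333°.
Cell spans 0.0833333° lon × 0.0416667° lat.
west -72.6667, east -72.5833.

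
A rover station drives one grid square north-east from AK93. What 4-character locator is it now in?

BK04

Longitude square 9; +1 → 10, wraps to 0, carry into field.
Longitude field A = 0; +1 → 1 = B.
Latitude square 3; +1 → 4.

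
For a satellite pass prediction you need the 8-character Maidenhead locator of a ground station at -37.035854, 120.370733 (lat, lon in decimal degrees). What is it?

PF02ex41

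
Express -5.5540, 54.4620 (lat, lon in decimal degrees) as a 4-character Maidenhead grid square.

LI74

Offset from 180°W / 90°S: lon 234.46°, lat 84.45°.
Field (20°×10°, letters A–R): 234.46/20 → 11 → L, 84.45/10 → 8 → I; chars LI.
Square (2°×1°, digits 0–9): 14.46/2 → 7, 4.45/1 → 4; chars 74.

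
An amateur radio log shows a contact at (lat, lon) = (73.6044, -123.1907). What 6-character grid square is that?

Offset from 180°W / 90°S: lon 56.8093°, lat 163.6044°.
Field: lon ⌊56.8093/20⌋ = 2 → C; lat ⌊163.6044/10⌋ = 16 → Q.
Square: lon ⌊16.8093/2⌋ = 8; lat ⌊3.6044/1⌋ = 3.
Subsquare: lon ⌊0.8093/0.0833333⌋ = 9 → j; lat ⌊0.6044/0.0416667⌋ = 14 → o.

CQ83jo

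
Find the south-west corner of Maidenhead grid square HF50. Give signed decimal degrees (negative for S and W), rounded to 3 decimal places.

Field H=7, F=5: +7·20° lon, +5·10° lat → SW at lon -40°, lat -40°.
Square 5, 0: +5·2° lon, +0·1° lat → SW at lon -30°, lat -40°.
latitude -40.000, longitude -30.000.

-40.000, -30.000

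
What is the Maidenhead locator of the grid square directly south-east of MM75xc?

Longitude subsquare x = 23; +1 → 24, wraps to 0 = a, carry into square.
Longitude square 7; +1 → 8.
Latitude subsquare c = 2; −1 → 1 = b.

MM85ab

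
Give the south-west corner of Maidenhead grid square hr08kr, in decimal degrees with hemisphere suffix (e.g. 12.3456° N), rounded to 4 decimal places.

Field H=7, R=17: +7·20° lon, +17·10° lat → SW at lon -40°, lat 80°.
Square 0, 8: +0·2° lon, +8·1° lat → SW at lon -40°, lat 88°.
Subsquare k=10, r=17: +10·0.0833333° lon, +17·0.0416667° lat → SW at lon -39.1667°, lat 88.7083°.
latitude 88.7083° N, longitude 39.1667° W.

88.7083° N, 39.1667° W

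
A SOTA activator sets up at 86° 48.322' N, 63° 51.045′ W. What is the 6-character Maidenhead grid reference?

Offset from 180°W / 90°S: lon 116.1492°, lat 176.8054°.
Field: lon ⌊116.1492/20⌋ = 5 → F; lat ⌊176.8054/10⌋ = 17 → R.
Square: lon ⌊16.1492/2⌋ = 8; lat ⌊6.8054/1⌋ = 6.
Subsquare: lon ⌊0.1492/0.0833333⌋ = 1 → b; lat ⌊0.8054/0.0416667⌋ = 19 → t.

FR86bt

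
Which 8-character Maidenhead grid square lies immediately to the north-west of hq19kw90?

Longitude extended square 9; −1 → 8.
Latitude extended square 0; +1 → 1.

HQ19kw81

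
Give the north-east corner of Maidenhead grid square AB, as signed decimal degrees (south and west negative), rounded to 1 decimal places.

-70.0, -160.0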